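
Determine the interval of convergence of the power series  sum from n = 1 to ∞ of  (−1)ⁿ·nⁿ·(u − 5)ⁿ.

By the Cauchy root test, |a_n|^(1/n) = n → ∞.
The root grows without bound, so R = 0 (convergence only at u = 5).

{5}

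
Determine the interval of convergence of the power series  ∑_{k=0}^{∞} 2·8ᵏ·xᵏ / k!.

(−∞, ∞)

By the ratio test, |a_{k+1}/a_k| = 2/2 · 8 · 1/(k+1) → 0.
The limit is 0, so the series converges for all x; R = ∞.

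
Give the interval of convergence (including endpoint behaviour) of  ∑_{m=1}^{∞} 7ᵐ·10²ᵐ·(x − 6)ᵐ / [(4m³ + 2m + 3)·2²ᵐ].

[1049/175, 1051/175]

The ratio of consecutive coefficients is [(4m³ + 2m + 3)/(4(m+1)³ + 2(m+1) + 3)] · 7·100/4 → 175.
The series converges when 175 · |x − 6| < 1, giving R = 1/175.
When x = 1051/175, the series is dominated by a constant times Σ 1/m³, which converges (p = 3 > 1).
When x = 1049/175, the terms are on the order of 1/m³, so the series converges absolutely by comparison with the p-series (p = 3 > 1).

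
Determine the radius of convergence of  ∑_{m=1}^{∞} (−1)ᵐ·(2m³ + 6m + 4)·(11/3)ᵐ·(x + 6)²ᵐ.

Ratio test: |a_{m+1}/a_m| = [(2(m+1)³ + 6(m+1) + 4)/(2m³ + 6m + 4)] · 11/3 → 11/3 as m → ∞.
Successive powers of (x + 6) differ by 2, so the series converges when |x + 6|² · 11/3 < 1, i.e. |x + 6| < √(3/11). So R = √33/11.

R = √33/11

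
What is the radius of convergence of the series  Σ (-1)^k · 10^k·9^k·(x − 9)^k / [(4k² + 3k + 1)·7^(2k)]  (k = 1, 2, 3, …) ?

R = 49/90

Ratio test: |a_{k+1}/a_k| = [(4k² + 3k + 1)/(4(k+1)² + 3(k+1) + 1)] · 10·9/49 → 90/49 as k → ∞.
Hence the series converges for |x − 9| < 1/(90/49) = 49/90, so the radius of convergence is 49/90.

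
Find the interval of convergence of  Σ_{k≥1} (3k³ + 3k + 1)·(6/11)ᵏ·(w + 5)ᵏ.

(-41/6, -19/6)

By the ratio test, |a_{k+1}/a_k| = [(3(k+1)³ + 3(k+1) + 1)/(3k³ + 3k + 1)] · 6/11 → 6/11.
Thus R = 1/(6/11) = 11/6.
When w = -19/6, the k-th term does not approach 0; divergence by the term test.
Check w = -41/6: the k-th term does not approach 0; divergence by the term test.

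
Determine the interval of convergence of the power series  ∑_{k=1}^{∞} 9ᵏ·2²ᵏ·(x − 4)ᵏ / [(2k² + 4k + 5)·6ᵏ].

[23/6, 25/6]

By the ratio test, |a_{k+1}/a_k| = [(2k² + 4k + 5)/(2(k+1)² + 4(k+1) + 5)] · 9·4/6 → 6.
Convergence for |x − 4| · 6 < 1, i.e. |x − 4| < 1/6. So R = 1/6.
At x = 25/6: absolute convergence follows by limit comparison with Σ 1/k².
At x = 23/6: the terms are on the order of 1/k², so the series converges absolutely by comparison with the p-series (p = 2 > 1).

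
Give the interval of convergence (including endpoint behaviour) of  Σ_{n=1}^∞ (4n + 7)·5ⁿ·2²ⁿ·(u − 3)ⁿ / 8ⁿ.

By the ratio test, |a_{n+1}/a_n| = [(4(n+1) + 7)/(4n + 7)] · 5·4/8 → 5/2.
The series converges when 5/2 · |u − 3| < 1, giving R = 2/5.
Endpoint u = 17/5: the terms have absolute value of order n, which does not tend to 0, so the series diverges by the divergence test.
Check u = 13/5: the terms do not tend to 0, so the series diverges.

(13/5, 17/5)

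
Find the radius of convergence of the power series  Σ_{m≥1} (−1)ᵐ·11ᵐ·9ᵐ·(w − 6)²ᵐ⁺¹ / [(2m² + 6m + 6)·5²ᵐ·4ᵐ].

Ratio test: |a_{m+1}/a_m| = [(2m² + 6m + 6)/(2(m+1)² + 6(m+1) + 6)] · 11·9/(25·4) → 99/100 as m → ∞.
Successive powers of (w − 6) differ by 2, so the series converges when |w − 6|² · 99/100 < 1, i.e. |w − 6| < √(100/99). So R = 10√11/33.

R = 10√11/33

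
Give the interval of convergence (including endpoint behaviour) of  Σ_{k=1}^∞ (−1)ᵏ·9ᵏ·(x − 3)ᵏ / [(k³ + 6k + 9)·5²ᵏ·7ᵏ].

[-148/9, 202/9]

By the ratio test, |a_{k+1}/a_k| = [(k³ + 6k + 9)/((k+1)³ + 6(k+1) + 9)] · 9/(25·7) → 9/175.
The series converges when 9/175 · |x − 3| < 1, giving R = 175/9.
At x = 202/9: absolute convergence follows by limit comparison with Σ 1/k³.
Check x = -148/9: the terms are on the order of 1/k³, so the series converges absolutely by comparison with the p-series (p = 3 > 1).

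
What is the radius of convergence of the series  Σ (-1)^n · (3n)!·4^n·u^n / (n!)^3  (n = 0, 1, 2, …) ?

R = 1/108

Ratio test: |a_{n+1}/a_n| = (3n+1)·(3n+2)·(3n+3)/(n+1)³ · 4 → 108 as n → ∞.
Hence the series converges for |u| < 1/(108) = 1/108, so the radius of convergence is 1/108.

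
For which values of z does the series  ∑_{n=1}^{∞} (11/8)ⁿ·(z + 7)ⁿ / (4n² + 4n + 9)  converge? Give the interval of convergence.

[-85/11, -69/11]

Ratio test: |a_{n+1}/a_n| = [(4n² + 4n + 9)/(4(n+1)² + 4(n+1) + 9)] · 11/8 → 11/8 as n → ∞.
Thus R = 1/(11/8) = 8/11.
Endpoint z = -69/11: the series is dominated by a constant times Σ 1/n², which converges (p = 2 > 1).
Check z = -85/11: the series is dominated by a constant times Σ 1/n², which converges (p = 2 > 1).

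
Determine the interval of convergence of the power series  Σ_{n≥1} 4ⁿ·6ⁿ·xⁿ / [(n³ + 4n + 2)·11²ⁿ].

Apply the ratio test: |a_{n+1}| / |a_n| = [(n³ + 4n + 2)/((n+1)³ + 4(n+1) + 2)] · 4·6/121, which tends to 24/121 as n → ∞.
Convergence for |x| · 24/121 < 1, i.e. |x| < 121/24. So R = 121/24.
At x = 121/24: the series is dominated by a constant times Σ 1/n³, which converges (p = 3 > 1).
When x = -121/24, the terms are on the order of 1/n³, so the series converges absolutely by comparison with the p-series (p = 3 > 1).

[-121/24, 121/24]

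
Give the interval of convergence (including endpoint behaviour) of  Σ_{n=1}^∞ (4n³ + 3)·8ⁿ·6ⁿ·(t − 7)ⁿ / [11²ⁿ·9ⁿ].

Apply the ratio test: |a_{n+1}| / |a_n| = [(4(n+1)³ + 3)/(4n³ + 3)] · 8·6/(121·9), which tends to 16/363 as n → ∞.
Convergence for |t − 7| · 16/363 < 1, i.e. |t − 7| < 363/16. So R = 363/16.
When t = 475/16, the terms do not tend to 0, so the series diverges.
When t = -251/16, the terms do not tend to 0, so the series diverges.

(-251/16, 475/16)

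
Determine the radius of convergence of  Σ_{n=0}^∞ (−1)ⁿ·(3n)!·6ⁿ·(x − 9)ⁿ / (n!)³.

R = 1/162

The ratio of consecutive coefficients is (3n+1)·(3n+2)·(3n+3)/(n+1)³ · 6 → 162.
The series converges when 162 · |x − 9| < 1, giving R = 1/162.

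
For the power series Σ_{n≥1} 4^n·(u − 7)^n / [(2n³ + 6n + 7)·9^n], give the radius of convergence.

R = 9/4

Ratio test: |a_{n+1}/a_n| = [(2n³ + 6n + 7)/(2(n+1)³ + 6(n+1) + 7)] · 4/9 → 4/9 as n → ∞.
Thus R = 1/(4/9) = 9/4.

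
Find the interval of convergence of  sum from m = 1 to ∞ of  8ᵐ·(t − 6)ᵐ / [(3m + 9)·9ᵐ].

The ratio of consecutive coefficients is [(3m + 9)/(3(m+1) + 9)] · 8/9 → 8/9.
Thus R = 1/(8/9) = 9/8.
Check t = 57/8: comparison with the harmonic series Σ 1/m shows the series diverges.
When t = 39/8, an alternating series whose terms decrease to 0 in absolute value, so it converges by the Leibniz criterion.

[39/8, 57/8)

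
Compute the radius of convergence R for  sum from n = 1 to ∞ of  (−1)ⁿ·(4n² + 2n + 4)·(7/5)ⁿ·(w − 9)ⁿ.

R = 5/7

Ratio test: |a_{n+1}/a_n| = [(4(n+1)² + 2(n+1) + 4)/(4n² + 2n + 4)] · 7/5 → 7/5 as n → ∞.
Convergence for |w − 9| · 7/5 < 1, i.e. |w − 9| < 5/7. So R = 5/7.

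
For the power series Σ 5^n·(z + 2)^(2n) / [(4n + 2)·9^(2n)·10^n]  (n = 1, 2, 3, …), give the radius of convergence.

The ratio of consecutive coefficients is [(4n + 2)/(4(n+1) + 2)] · 5/(81·10) → 1/162.
Successive powers of (z + 2) differ by 2, so the series converges when |z + 2|² · 1/162 < 1, i.e. |z + 2| < √(162). So R = 9√2.

R = 9√2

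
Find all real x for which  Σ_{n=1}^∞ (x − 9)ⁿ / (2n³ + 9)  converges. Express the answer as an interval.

[8, 10]

Ratio test: |a_{n+1}/a_n| = (2n³ + 9)/(2(n+1)³ + 9) → 1 as n → ∞.
Hence R = 1.
When x = 10, the series is dominated by a constant times Σ 1/n³, which converges (p = 3 > 1).
When x = 8, the terms are on the order of 1/n³, so the series converges absolutely by comparison with the p-series (p = 3 > 1).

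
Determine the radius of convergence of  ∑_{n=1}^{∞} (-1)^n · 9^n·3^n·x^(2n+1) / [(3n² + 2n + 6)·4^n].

Apply the ratio test: |a_{n+1}| / |a_n| = [(3n² + 2n + 6)/(3(n+1)² + 2(n+1) + 6)] · 9·3/4, which tends to 27/4 as n → ∞.
Successive powers of x differ by 2, so the series converges when |x|² · 27/4 < 1, i.e. |x| < √(4/27). So R = 2√3/9.

R = 2√3/9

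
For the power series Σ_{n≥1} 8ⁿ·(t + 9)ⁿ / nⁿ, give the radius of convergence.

Applying the root test, |a_n|^(1/n) = 8/n → 0.
The limit is 0 for every t, so R = ∞.

R = ∞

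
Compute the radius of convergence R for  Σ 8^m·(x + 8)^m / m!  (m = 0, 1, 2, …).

R = ∞

The ratio of consecutive coefficients is 8 · 1/(m+1) → 0.
Since the limit is 0 < 1 for every x, the series converges on all of ℝ and R = ∞.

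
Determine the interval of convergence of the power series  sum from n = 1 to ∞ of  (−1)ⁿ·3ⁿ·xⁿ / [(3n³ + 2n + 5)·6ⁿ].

[-2, 2]

Ratio test: |a_{n+1}/a_n| = [(3n³ + 2n + 5)/(3(n+1)³ + 2(n+1) + 5)] · 3/6 → 1/2 as n → ∞.
Thus R = 1/(1/2) = 2.
Endpoint x = 2: the terms are on the order of 1/n³, so the series converges absolutely by comparison with the p-series (p = 3 > 1).
When x = -2, the terms are on the order of 1/n³, so the series converges absolutely by comparison with the p-series (p = 3 > 1).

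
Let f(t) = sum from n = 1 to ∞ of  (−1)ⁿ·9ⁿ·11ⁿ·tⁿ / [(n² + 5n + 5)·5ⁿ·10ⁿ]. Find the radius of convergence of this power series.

R = 50/99

By the ratio test, |a_{n+1}/a_n| = [(n² + 5n + 5)/((n+1)² + 5(n+1) + 5)] · 9·11/(5·10) → 99/50.
Convergence for |t| · 99/50 < 1, i.e. |t| < 50/99. So R = 50/99.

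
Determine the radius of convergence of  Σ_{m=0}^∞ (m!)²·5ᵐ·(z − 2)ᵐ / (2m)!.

By the ratio test, |a_{m+1}/a_m| = (m+1)²/[(2m+1)·(2m+2)] · 5 → 5/4.
The series converges when 5/4 · |z − 2| < 1, giving R = 4/5.

R = 4/5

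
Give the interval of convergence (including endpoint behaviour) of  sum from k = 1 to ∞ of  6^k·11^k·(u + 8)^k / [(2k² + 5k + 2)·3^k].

By the ratio test, |a_{k+1}/a_k| = [(2k² + 5k + 2)/(2(k+1)² + 5(k+1) + 2)] · 6·11/3 → 22.
Hence the series converges for |u + 8| < 1/(22) = 1/22, so the radius of convergence is 1/22.
When u = -175/22, the terms are on the order of 1/k², so the series converges absolutely by comparison with the p-series (p = 2 > 1).
Endpoint u = -177/22: the series is dominated by a constant times Σ 1/k², which converges (p = 2 > 1).

[-177/22, -175/22]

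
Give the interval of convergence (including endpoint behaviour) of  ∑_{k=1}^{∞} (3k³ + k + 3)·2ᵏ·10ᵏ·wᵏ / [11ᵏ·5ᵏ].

(-11/4, 11/4)

Ratio test: |a_{k+1}/a_k| = [(3(k+1)³ + (k+1) + 3)/(3k³ + k + 3)] · 2·10/(11·5) → 4/11 as k → ∞.
Thus R = 1/(4/11) = 11/4.
Endpoint w = 11/4: the k-th term does not approach 0; divergence by the term test.
Endpoint w = -11/4: the terms have absolute value of order k³, which does not tend to 0, so the series diverges by the divergence test.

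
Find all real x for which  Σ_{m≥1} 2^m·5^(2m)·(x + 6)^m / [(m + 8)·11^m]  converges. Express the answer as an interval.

[-311/50, -289/50)

Apply the ratio test: |a_{m+1}| / |a_m| = [(m + 8)/((m+1) + 8)] · 2·25/11, which tends to 50/11 as m → ∞.
The series converges when 50/11 · |x + 6| < 1, giving R = 11/50.
Endpoint x = -289/50: the terms are asymptotic to a nonzero constant times 1/m, so the series diverges by limit comparison with Σ 1/m.
When x = -311/50, convergence follows from the alternating series test (terms decrease monotonically to 0).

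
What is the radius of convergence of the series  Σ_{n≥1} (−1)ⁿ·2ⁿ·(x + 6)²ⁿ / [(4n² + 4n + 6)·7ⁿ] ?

R = √14/2

Apply the ratio test: |a_{n+1}| / |a_n| = [(4n² + 4n + 6)/(4(n+1)² + 4(n+1) + 6)] · 2/7, which tends to 2/7 as n → ∞.
Writing y = (x + 6)², the series in y has radius 7/2, so |x + 6| < √(7/2) and R = √14/2.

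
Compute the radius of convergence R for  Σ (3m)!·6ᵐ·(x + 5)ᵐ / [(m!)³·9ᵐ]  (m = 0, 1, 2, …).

By the ratio test, |a_{m+1}/a_m| = (3m+1)·(3m+2)·(3m+3)/(m+1)³ · 6/9 → 18.
The series converges when 18 · |x + 5| < 1, giving R = 1/18.

R = 1/18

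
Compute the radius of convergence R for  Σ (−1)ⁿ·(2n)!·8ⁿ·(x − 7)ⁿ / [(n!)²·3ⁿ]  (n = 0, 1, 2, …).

The ratio of consecutive coefficients is (2n+1)·(2n+2)/(n+1)² · 8/3 → 32/3.
The series converges when 32/3 · |x − 7| < 1, giving R = 3/32.

R = 3/32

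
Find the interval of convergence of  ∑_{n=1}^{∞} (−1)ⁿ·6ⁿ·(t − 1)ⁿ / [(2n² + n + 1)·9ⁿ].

[-1/2, 5/2]

Apply the ratio test: |a_{n+1}| / |a_n| = [(2n² + n + 1)/(2(n+1)² + (n+1) + 1)] · 6/9, which tends to 2/3 as n → ∞.
The series converges when 2/3 · |t − 1| < 1, giving R = 3/2.
At t = 5/2: absolute convergence follows by limit comparison with Σ 1/n².
At t = -1/2: absolute convergence follows by limit comparison with Σ 1/n².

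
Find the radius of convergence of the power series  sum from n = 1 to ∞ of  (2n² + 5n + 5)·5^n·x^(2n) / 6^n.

Apply the ratio test: |a_{n+1}| / |a_n| = [(2(n+1)² + 5(n+1) + 5)/(2n² + 5n + 5)] · 5/6, which tends to 5/6 as n → ∞.
Writing y = x², the series in y has radius 6/5, so |x| < √(6/5) and R = √30/5.

R = √30/5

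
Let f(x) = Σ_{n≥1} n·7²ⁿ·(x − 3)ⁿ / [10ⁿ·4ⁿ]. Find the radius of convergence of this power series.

R = 40/49

Ratio test: |a_{n+1}/a_n| = [(n+1)/n] · 49/(10·4) → 49/40 as n → ∞.
Convergence for |x − 3| · 49/40 < 1, i.e. |x − 3| < 40/49. So R = 40/49.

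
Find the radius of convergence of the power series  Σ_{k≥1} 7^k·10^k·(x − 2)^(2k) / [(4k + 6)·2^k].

Ratio test: |a_{k+1}/a_k| = [(4k + 6)/(4(k+1) + 6)] · 7·10/2 → 35 as k → ∞.
Since the exponent of (x − 2) increases by 2 each term, convergence requires |x − 2|² < 1/35, hence R = √35/35.

R = √35/35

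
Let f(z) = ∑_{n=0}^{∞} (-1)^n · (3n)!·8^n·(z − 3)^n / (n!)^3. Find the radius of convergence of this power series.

By the ratio test, |a_{n+1}/a_n| = (3n+1)·(3n+2)·(3n+3)/(n+1)³ · 8 → 216.
Convergence for |z − 3| · 216 < 1, i.e. |z − 3| < 1/216. So R = 1/216.

R = 1/216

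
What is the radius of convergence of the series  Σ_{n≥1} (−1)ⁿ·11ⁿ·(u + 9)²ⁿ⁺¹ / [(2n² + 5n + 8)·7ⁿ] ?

Apply the ratio test: |a_{n+1}| / |a_n| = [(2n² + 5n + 8)/(2(n+1)² + 5(n+1) + 8)] · 11/7, which tends to 11/7 as n → ∞.
Writing y = (u + 9)², the series in y has radius 7/11, so |u + 9| < √(7/11) and R = √77/11.

R = √77/11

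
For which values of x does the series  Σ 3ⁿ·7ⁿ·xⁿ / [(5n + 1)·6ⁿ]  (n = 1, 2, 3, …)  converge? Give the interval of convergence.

Apply the ratio test: |a_{n+1}| / |a_n| = [(5n + 1)/(5(n+1) + 1)] · 3·7/6, which tends to 7/2 as n → ∞.
The series converges when 7/2 · |x| < 1, giving R = 2/7.
At x = 2/7: the terms behave like c/n; limit comparison with the harmonic series gives divergence.
Endpoint x = -2/7: convergence follows from the alternating series test (terms decrease monotonically to 0).

[-2/7, 2/7)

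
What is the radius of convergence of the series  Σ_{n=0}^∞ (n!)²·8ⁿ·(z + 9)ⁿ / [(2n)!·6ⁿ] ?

By the ratio test, |a_{n+1}/a_n| = (n+1)²/[(2n+1)·(2n+2)] · 8/6 → 1/3.
Hence the series converges for |z + 9| < 1/(1/3) = 3, so the radius of convergence is 3.

R = 3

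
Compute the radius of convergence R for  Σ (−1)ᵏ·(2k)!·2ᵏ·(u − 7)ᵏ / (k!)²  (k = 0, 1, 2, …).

R = 1/8

The ratio of consecutive coefficients is (2k+1)·(2k+2)/(k+1)² · 2 → 8.
Thus R = 1/(8) = 1/8.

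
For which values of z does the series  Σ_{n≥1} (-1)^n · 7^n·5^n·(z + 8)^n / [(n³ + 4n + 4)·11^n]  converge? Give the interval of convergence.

[-291/35, -269/35]

By the ratio test, |a_{n+1}/a_n| = [(n³ + 4n + 4)/((n+1)³ + 4(n+1) + 4)] · 7·5/11 → 35/11.
Convergence for |z + 8| · 35/11 < 1, i.e. |z + 8| < 11/35. So R = 11/35.
Endpoint z = -269/35: the terms are on the order of 1/n³, so the series converges absolutely by comparison with the p-series (p = 3 > 1).
Check z = -291/35: the terms are on the order of 1/n³, so the series converges absolutely by comparison with the p-series (p = 3 > 1).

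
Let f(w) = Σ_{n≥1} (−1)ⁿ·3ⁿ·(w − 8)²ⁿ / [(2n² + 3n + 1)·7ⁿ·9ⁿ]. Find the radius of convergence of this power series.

R = √21

Ratio test: |a_{n+1}/a_n| = [(2n² + 3n + 1)/(2(n+1)² + 3(n+1) + 1)] · 3/(7·9) → 1/21 as n → ∞.
Writing y = (w − 8)², the series in y has radius 21, so |w − 8| < √(21) and R = √21.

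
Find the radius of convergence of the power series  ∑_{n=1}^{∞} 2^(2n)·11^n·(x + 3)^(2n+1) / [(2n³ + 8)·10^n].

R = √110/22

By the ratio test, |a_{n+1}/a_n| = [(2n³ + 8)/(2(n+1)³ + 8)] · 4·11/10 → 22/5.
Since the exponent of (x + 3) increases by 2 each term, convergence requires |x + 3|² < 5/22, hence R = √110/22.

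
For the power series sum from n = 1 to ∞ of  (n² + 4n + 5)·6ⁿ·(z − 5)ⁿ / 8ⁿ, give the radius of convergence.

The ratio of consecutive coefficients is [((n+1)² + 4(n+1) + 5)/(n² + 4n + 5)] · 6/8 → 3/4.
Convergence for |z − 5| · 3/4 < 1, i.e. |z − 5| < 4/3. So R = 4/3.

R = 4/3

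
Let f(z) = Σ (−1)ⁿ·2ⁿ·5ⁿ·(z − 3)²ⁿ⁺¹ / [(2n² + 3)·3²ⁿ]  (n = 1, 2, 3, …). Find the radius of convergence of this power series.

The ratio of consecutive coefficients is [(2n² + 3)/(2(n+1)² + 3)] · 2·5/9 → 10/9.
Since the exponent of (z − 3) increases by 2 each term, convergence requires |z − 3|² < 9/10, hence R = 3√10/10.

R = 3√10/10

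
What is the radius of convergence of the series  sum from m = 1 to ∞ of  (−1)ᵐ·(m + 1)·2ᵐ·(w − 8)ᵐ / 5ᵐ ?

Apply the ratio test: |a_{m+1}| / |a_m| = [((m+1) + 1)/(m + 1)] · 2/5, which tends to 2/5 as m → ∞.
The series converges when 2/5 · |w − 8| < 1, giving R = 5/2.

R = 5/2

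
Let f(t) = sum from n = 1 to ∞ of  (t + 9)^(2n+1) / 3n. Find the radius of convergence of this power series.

The ratio of consecutive coefficients is 3n/3(n+1) → 1.
Successive powers of (t + 9) differ by 2, so the series converges when |t + 9|² · 1 < 1, i.e. |t + 9| < √(1) = 1. So R = 1.

R = 1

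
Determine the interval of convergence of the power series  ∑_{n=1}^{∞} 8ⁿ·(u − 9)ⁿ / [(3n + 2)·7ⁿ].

[65/8, 79/8)

Ratio test: |a_{n+1}/a_n| = [(3n + 2)/(3(n+1) + 2)] · 8/7 → 8/7 as n → ∞.
Hence the series converges for |u − 9| < 1/(8/7) = 7/8, so the radius of convergence is 7/8.
When u = 79/8, comparison with the harmonic series Σ 1/n shows the series diverges.
Check u = 65/8: the terms alternate in sign and decrease monotonically to 0 in absolute value (size ~ c/n), so the alternating series test gives convergence.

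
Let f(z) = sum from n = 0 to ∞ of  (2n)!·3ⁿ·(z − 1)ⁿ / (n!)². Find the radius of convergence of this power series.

The ratio of consecutive coefficients is (2n+1)·(2n+2)/(n+1)² · 3 → 12.
Hence the series converges for |z − 1| < 1/(12) = 1/12, so the radius of convergence is 1/12.

R = 1/12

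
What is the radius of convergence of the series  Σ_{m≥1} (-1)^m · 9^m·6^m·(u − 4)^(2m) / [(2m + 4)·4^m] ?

Apply the ratio test: |a_{m+1}| / |a_m| = [(2m + 4)/(2(m+1) + 4)] · 9·6/4, which tends to 27/2 as m → ∞.
Writing y = (u − 4)², the series in y has radius 2/27, so |u − 4| < √(2/27) and R = √6/9.

R = √6/9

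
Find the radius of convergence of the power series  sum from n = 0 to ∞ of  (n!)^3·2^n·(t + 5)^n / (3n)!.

By the ratio test, |a_{n+1}/a_n| = (n+1)³/[(3n+1)·(3n+2)·(3n+3)] · 2 → 2/27.
Convergence for |t + 5| · 2/27 < 1, i.e. |t + 5| < 27/2. So R = 27/2.

R = 27/2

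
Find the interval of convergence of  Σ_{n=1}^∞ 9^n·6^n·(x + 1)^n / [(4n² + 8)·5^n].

[-59/54, -49/54]

Ratio test: |a_{n+1}/a_n| = [(4n² + 8)/(4(n+1)² + 8)] · 9·6/5 → 54/5 as n → ∞.
Convergence for |x + 1| · 54/5 < 1, i.e. |x + 1| < 5/54. So R = 5/54.
When x = -49/54, absolute convergence follows by limit comparison with Σ 1/n².
When x = -59/54, absolute convergence follows by limit comparison with Σ 1/n².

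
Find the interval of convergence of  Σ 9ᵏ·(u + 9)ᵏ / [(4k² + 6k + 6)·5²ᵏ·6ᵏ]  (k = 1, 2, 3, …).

[-77/3, 23/3]

By the ratio test, |a_{k+1}/a_k| = [(4k² + 6k + 6)/(4(k+1)² + 6(k+1) + 6)] · 9/(25·6) → 3/50.
Thus R = 1/(3/50) = 50/3.
When u = 23/3, the terms are on the order of 1/k², so the series converges absolutely by comparison with the p-series (p = 2 > 1).
Endpoint u = -77/3: the terms are on the order of 1/k², so the series converges absolutely by comparison with the p-series (p = 2 > 1).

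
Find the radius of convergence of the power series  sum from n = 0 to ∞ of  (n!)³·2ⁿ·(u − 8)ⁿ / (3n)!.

R = 27/2

Ratio test: |a_{n+1}/a_n| = (n+1)³/[(3n+1)·(3n+2)·(3n+3)] · 2 → 2/27 as n → ∞.
Hence the series converges for |u − 8| < 1/(2/27) = 27/2, so the radius of convergence is 27/2.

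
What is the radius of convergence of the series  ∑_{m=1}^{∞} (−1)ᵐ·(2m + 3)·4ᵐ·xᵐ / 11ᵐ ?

R = 11/4

By the ratio test, |a_{m+1}/a_m| = [(2(m+1) + 3)/(2m + 3)] · 4/11 → 4/11.
Thus R = 1/(4/11) = 11/4.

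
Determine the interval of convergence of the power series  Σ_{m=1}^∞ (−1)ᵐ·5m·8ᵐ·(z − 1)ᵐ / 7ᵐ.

(1/8, 15/8)

Ratio test: |a_{m+1}/a_m| = [5(m+1)/5m] · 8/7 → 8/7 as m → ∞.
The series converges when 8/7 · |z − 1| < 1, giving R = 7/8.
At z = 15/8: the terms have absolute value of order m, which does not tend to 0, so the series diverges by the divergence test.
At z = 1/8: the terms do not tend to 0, so the series diverges.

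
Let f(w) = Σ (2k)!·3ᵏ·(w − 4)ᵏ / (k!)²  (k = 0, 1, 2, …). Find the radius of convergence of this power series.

Apply the ratio test: |a_{k+1}| / |a_k| = (2k+1)·(2k+2)/(k+1)² · 3, which tends to 12 as k → ∞.
Convergence for |w − 4| · 12 < 1, i.e. |w − 4| < 1/12. So R = 1/12.

R = 1/12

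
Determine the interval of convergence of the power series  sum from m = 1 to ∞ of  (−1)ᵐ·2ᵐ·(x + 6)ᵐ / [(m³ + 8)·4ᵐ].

Apply the ratio test: |a_{m+1}| / |a_m| = [(m³ + 8)/((m+1)³ + 8)] · 2/4, which tends to 1/2 as m → ∞.
Hence the series converges for |x + 6| < 1/(1/2) = 2, so the radius of convergence is 2.
Endpoint x = -4: the series is dominated by a constant times Σ 1/m³, which converges (p = 3 > 1).
Check x = -8: absolute convergence follows by limit comparison with Σ 1/m³.

[-8, -4]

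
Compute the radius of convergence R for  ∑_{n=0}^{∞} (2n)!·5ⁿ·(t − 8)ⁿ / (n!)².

R = 1/20

Ratio test: |a_{n+1}/a_n| = (2n+1)·(2n+2)/(n+1)² · 5 → 20 as n → ∞.
The series converges when 20 · |t − 8| < 1, giving R = 1/20.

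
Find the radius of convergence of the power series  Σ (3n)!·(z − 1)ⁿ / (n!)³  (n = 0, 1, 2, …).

R = 1/27

Ratio test: |a_{n+1}/a_n| = (3n+1)·(3n+2)·(3n+3)/(n+1)³ → 27 as n → ∞.
Thus R = 1/(27) = 1/27.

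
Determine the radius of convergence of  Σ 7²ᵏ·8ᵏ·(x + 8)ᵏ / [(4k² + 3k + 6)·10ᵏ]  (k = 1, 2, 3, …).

Ratio test: |a_{k+1}/a_k| = [(4k² + 3k + 6)/(4(k+1)² + 3(k+1) + 6)] · 49·8/10 → 196/5 as k → ∞.
The series converges when 196/5 · |x + 8| < 1, giving R = 5/196.

R = 5/196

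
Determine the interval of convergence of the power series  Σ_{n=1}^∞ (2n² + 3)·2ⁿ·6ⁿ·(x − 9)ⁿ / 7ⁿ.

(101/12, 115/12)

By the ratio test, |a_{n+1}/a_n| = [(2(n+1)² + 3)/(2n² + 3)] · 2·6/7 → 12/7.
The series converges when 12/7 · |x − 9| < 1, giving R = 7/12.
At x = 115/12: the terms do not tend to 0, so the series diverges.
When x = 101/12, the terms do not tend to 0, so the series diverges.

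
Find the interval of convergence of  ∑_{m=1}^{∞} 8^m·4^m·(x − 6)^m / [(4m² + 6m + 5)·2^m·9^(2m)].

[15/16, 177/16]

Ratio test: |a_{m+1}/a_m| = [(4m² + 6m + 5)/(4(m+1)² + 6(m+1) + 5)] · 8·4/(2·81) → 16/81 as m → ∞.
The series converges when 16/81 · |x − 6| < 1, giving R = 81/16.
At x = 177/16: the terms are on the order of 1/m², so the series converges absolutely by comparison with the p-series (p = 2 > 1).
Endpoint x = 15/16: the terms are on the order of 1/m², so the series converges absolutely by comparison with the p-series (p = 2 > 1).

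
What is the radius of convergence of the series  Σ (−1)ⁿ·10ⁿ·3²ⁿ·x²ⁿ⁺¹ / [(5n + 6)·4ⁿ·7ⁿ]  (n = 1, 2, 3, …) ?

The ratio of consecutive coefficients is [(5n + 6)/(5(n+1) + 6)] · 10·9/(4·7) → 45/14.
Since the exponent of x increases by 2 each term, convergence requires |x|² < 14/45, hence R = √70/15.

R = √70/15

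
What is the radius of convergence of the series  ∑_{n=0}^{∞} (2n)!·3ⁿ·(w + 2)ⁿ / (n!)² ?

The ratio of consecutive coefficients is (2n+1)·(2n+2)/(n+1)² · 3 → 12.
Hence the series converges for |w + 2| < 1/(12) = 1/12, so the radius of convergence is 1/12.

R = 1/12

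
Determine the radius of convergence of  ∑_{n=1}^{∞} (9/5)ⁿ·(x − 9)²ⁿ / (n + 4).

By the ratio test, |a_{n+1}/a_n| = [(n + 4)/((n+1) + 4)] · 9/5 → 9/5.
Since the exponent of (x − 9) increases by 2 each term, convergence requires |x − 9|² < 5/9, hence R = √5/3.

R = √5/3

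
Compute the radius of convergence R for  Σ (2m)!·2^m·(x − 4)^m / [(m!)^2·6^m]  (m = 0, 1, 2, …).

R = 3/4

By the ratio test, |a_{m+1}/a_m| = (2m+1)·(2m+2)/(m+1)² · 2/6 → 4/3.
Hence the series converges for |x − 4| < 1/(4/3) = 3/4, so the radius of convergence is 3/4.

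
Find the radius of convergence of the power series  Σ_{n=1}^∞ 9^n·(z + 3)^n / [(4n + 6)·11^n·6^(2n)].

R = 44

The ratio of consecutive coefficients is [(4n + 6)/(4(n+1) + 6)] · 9/(11·36) → 1/44.
The series converges when 1/44 · |z + 3| < 1, giving R = 44.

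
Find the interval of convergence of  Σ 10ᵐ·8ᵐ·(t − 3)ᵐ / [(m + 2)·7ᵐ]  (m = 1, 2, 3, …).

Apply the ratio test: |a_{m+1}| / |a_m| = [(m + 2)/((m+1) + 2)] · 10·8/7, which tends to 80/7 as m → ∞.
Thus R = 1/(80/7) = 7/80.
Endpoint t = 247/80: the terms are asymptotic to a nonzero constant times 1/m, so the series diverges by limit comparison with Σ 1/m.
Check t = 233/80: the terms alternate in sign and decrease monotonically to 0 in absolute value (size ~ c/m), so the alternating series test gives convergence.

[233/80, 247/80)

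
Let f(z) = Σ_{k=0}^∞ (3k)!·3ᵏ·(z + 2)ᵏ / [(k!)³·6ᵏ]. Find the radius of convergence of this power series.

By the ratio test, |a_{k+1}/a_k| = (3k+1)·(3k+2)·(3k+3)/(k+1)³ · 3/6 → 27/2.
The series converges when 27/2 · |z + 2| < 1, giving R = 2/27.

R = 2/27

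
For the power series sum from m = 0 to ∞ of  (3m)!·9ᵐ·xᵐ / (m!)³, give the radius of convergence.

By the ratio test, |a_{m+1}/a_m| = (3m+1)·(3m+2)·(3m+3)/(m+1)³ · 9 → 243.
Hence the series converges for |x| < 1/(243) = 1/243, so the radius of convergence is 1/243.

R = 1/243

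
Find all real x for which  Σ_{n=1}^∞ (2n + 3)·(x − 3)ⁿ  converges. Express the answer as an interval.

(2, 4)

The ratio of consecutive coefficients is (2(n+1) + 3)/(2n + 3) → 1.
So the series converges when |x − 3| < 1 and diverges when |x − 3| > 1; R = 1.
When x = 4, the terms have absolute value of order n, which does not tend to 0, so the series diverges by the divergence test.
Endpoint x = 2: the terms have absolute value of order n, which does not tend to 0, so the series diverges by the divergence test.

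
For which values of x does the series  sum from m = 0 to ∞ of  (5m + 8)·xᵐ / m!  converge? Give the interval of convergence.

(−∞, ∞)

Ratio test: |a_{m+1}/a_m| = (5(m+1) + 8)/(5m + 8) · 1/(m+1) → 0 as m → ∞.
The ratio tends to 0 regardless of x, hence R = ∞.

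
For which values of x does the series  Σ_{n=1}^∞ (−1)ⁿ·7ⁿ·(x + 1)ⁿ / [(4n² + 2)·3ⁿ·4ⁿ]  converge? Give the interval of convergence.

Ratio test: |a_{n+1}/a_n| = [(4n² + 2)/(4(n+1)² + 2)] · 7/(3·4) → 7/12 as n → ∞.
Hence the series converges for |x + 1| < 1/(7/12) = 12/7, so the radius of convergence is 12/7.
When x = 5/7, the series is dominated by a constant times Σ 1/n², which converges (p = 2 > 1).
Endpoint x = -19/7: absolute convergence follows by limit comparison with Σ 1/n².

[-19/7, 5/7]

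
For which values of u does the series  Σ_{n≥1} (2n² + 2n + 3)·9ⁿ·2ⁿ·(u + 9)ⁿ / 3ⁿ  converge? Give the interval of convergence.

By the ratio test, |a_{n+1}/a_n| = [(2(n+1)² + 2(n+1) + 3)/(2n² + 2n + 3)] · 9·2/3 → 6.
Thus R = 1/(6) = 1/6.
Check u = -53/6: the terms do not tend to 0, so the series diverges.
Check u = -55/6: the n-th term does not approach 0; divergence by the term test.

(-55/6, -53/6)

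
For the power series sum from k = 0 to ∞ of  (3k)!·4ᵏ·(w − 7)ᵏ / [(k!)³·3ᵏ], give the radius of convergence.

R = 1/36

The ratio of consecutive coefficients is (3k+1)·(3k+2)·(3k+3)/(k+1)³ · 4/3 → 36.
Convergence for |w − 7| · 36 < 1, i.e. |w − 7| < 1/36. So R = 1/36.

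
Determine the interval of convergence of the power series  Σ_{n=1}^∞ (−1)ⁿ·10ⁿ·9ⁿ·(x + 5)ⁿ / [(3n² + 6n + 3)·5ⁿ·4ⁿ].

[-47/9, -43/9]

Apply the ratio test: |a_{n+1}| / |a_n| = [(3n² + 6n + 3)/(3(n+1)² + 6(n+1) + 3)] · 10·9/(5·4), which tends to 9/2 as n → ∞.
Hence the series converges for |x + 5| < 1/(9/2) = 2/9, so the radius of convergence is 2/9.
Check x = -43/9: the terms are on the order of 1/n², so the series converges absolutely by comparison with the p-series (p = 2 > 1).
Endpoint x = -47/9: the series is dominated by a constant times Σ 1/n², which converges (p = 2 > 1).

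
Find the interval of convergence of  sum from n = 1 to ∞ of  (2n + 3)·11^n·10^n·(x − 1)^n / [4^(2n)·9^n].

Ratio test: |a_{n+1}/a_n| = [(2(n+1) + 3)/(2n + 3)] · 11·10/(16·9) → 55/72 as n → ∞.
Convergence for |x − 1| · 55/72 < 1, i.e. |x − 1| < 72/55. So R = 72/55.
Check x = 127/55: the n-th term does not approach 0; divergence by the term test.
Endpoint x = -17/55: the terms have absolute value of order n, which does not tend to 0, so the series diverges by the divergence test.

(-17/55, 127/55)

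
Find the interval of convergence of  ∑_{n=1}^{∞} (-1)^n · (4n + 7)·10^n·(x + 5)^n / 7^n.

(-57/10, -43/10)

Ratio test: |a_{n+1}/a_n| = [(4(n+1) + 7)/(4n + 7)] · 10/7 → 10/7 as n → ∞.
Convergence for |x + 5| · 10/7 < 1, i.e. |x + 5| < 7/10. So R = 7/10.
At x = -43/10: the terms do not tend to 0, so the series diverges.
When x = -57/10, the n-th term does not approach 0; divergence by the term test.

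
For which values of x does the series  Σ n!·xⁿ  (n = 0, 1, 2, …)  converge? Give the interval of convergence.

{0}

By the ratio test, |a_{n+1}/a_n| = (n+1) → ∞.
The ratio grows without bound, so the series diverges whenever x ≠ 0; it converges only at x = 0. R = 0.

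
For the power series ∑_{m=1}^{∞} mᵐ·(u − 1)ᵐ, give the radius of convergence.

R = 0

By the Cauchy root test, |a_m|^(1/m) = m → ∞.
The root grows without bound, so R = 0 (convergence only at u = 1).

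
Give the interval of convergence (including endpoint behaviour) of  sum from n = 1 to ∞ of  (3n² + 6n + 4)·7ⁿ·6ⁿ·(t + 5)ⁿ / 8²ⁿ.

Apply the ratio test: |a_{n+1}| / |a_n| = [(3(n+1)² + 6(n+1) + 4)/(3n² + 6n + 4)] · 7·6/64, which tends to 21/32 as n → ∞.
Hence the series converges for |t + 5| < 1/(21/32) = 32/21, so the radius of convergence is 32/21.
At t = -73/21: the n-th term does not approach 0; divergence by the term test.
Endpoint t = -137/21: the n-th term does not approach 0; divergence by the term test.

(-137/21, -73/21)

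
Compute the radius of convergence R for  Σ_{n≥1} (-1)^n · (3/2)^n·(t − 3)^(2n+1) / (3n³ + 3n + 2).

Ratio test: |a_{n+1}/a_n| = [(3n³ + 3n + 2)/(3(n+1)³ + 3(n+1) + 2)] · 3/2 → 3/2 as n → ∞.
Writing y = (t − 3)², the series in y has radius 2/3, so |t − 3| < √(2/3) and R = √6/3.

R = √6/3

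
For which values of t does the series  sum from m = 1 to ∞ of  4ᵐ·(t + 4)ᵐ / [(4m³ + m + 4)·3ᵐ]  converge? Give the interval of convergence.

[-19/4, -13/4]

By the ratio test, |a_{m+1}/a_m| = [(4m³ + m + 4)/(4(m+1)³ + (m+1) + 4)] · 4/3 → 4/3.
The series converges when 4/3 · |t + 4| < 1, giving R = 3/4.
Check t = -13/4: the terms are on the order of 1/m³, so the series converges absolutely by comparison with the p-series (p = 3 > 1).
Endpoint t = -19/4: the series is dominated by a constant times Σ 1/m³, which converges (p = 3 > 1).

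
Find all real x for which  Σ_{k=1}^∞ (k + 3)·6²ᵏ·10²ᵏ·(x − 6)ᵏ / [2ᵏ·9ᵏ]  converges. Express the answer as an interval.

By the ratio test, |a_{k+1}/a_k| = [((k+1) + 3)/(k + 3)] · 36·100/(2·9) → 200.
Thus R = 1/(200) = 1/200.
Check x = 1201/200: the k-th term does not approach 0; divergence by the term test.
At x = 1199/200: the terms have absolute value of order k, which does not tend to 0, so the series diverges by the divergence test.

(1199/200, 1201/200)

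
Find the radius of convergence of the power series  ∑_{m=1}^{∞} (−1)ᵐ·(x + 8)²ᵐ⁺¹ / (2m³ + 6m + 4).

R = 1

Ratio test: |a_{m+1}/a_m| = (2m³ + 6m + 4)/(2(m+1)³ + 6(m+1) + 4) → 1 as m → ∞.
Writing y = (x + 8)², the series in y has radius 1, so |x + 8| < √(1) = 1 and R = 1.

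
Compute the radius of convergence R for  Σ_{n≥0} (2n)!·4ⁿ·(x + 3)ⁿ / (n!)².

Ratio test: |a_{n+1}/a_n| = (2n+1)·(2n+2)/(n+1)² · 4 → 16 as n → ∞.
Convergence for |x + 3| · 16 < 1, i.e. |x + 3| < 1/16. So R = 1/16.

R = 1/16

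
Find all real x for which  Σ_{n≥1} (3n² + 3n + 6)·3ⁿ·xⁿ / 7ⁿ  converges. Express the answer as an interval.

(-7/3, 7/3)

Ratio test: |a_{n+1}/a_n| = [(3(n+1)² + 3(n+1) + 6)/(3n² + 3n + 6)] · 3/7 → 3/7 as n → ∞.
Thus R = 1/(3/7) = 7/3.
Endpoint x = 7/3: the terms do not tend to 0, so the series diverges.
When x = -7/3, the terms do not tend to 0, so the series diverges.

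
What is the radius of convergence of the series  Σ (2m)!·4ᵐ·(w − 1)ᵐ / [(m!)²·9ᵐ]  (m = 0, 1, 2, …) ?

R = 9/16

Apply the ratio test: |a_{m+1}| / |a_m| = (2m+1)·(2m+2)/(m+1)² · 4/9, which tends to 16/9 as m → ∞.
The series converges when 16/9 · |w − 1| < 1, giving R = 9/16.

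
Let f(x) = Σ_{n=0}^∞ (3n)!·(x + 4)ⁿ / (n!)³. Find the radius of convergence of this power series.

The ratio of consecutive coefficients is (3n+1)·(3n+2)·(3n+3)/(n+1)³ → 27.
Convergence for |x + 4| · 27 < 1, i.e. |x + 4| < 1/27. So R = 1/27.

R = 1/27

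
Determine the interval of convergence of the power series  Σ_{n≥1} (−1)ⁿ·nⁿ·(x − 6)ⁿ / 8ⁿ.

{6}

By the Cauchy root test, |a_n|^(1/n) = n/8 → ∞.
The root grows without bound, so R = 0 (convergence only at x = 6).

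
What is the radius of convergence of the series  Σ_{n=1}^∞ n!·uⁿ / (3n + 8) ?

R = 0

By the ratio test, |a_{n+1}/a_n| = (n+1) · (3n + 8)/(3(n+1) + 8) → ∞.
The ratio grows without bound, so the series diverges whenever u ≠ 0; it converges only at u = 0. R = 0.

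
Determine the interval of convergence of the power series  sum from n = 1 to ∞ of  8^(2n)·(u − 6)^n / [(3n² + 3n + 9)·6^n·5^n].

By the ratio test, |a_{n+1}/a_n| = [(3n² + 3n + 9)/(3(n+1)² + 3(n+1) + 9)] · 64/(6·5) → 32/15.
The series converges when 32/15 · |u − 6| < 1, giving R = 15/32.
At u = 207/32: the terms are on the order of 1/n², so the series converges absolutely by comparison with the p-series (p = 2 > 1).
Endpoint u = 177/32: the terms are on the order of 1/n², so the series converges absolutely by comparison with the p-series (p = 2 > 1).

[177/32, 207/32]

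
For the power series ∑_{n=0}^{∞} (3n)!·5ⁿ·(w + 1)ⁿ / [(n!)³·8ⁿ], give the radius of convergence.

R = 8/135

Apply the ratio test: |a_{n+1}| / |a_n| = (3n+1)·(3n+2)·(3n+3)/(n+1)³ · 5/8, which tends to 135/8 as n → ∞.
Thus R = 1/(135/8) = 8/135.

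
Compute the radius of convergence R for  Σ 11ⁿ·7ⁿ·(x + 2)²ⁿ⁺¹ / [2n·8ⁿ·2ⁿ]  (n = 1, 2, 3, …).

The ratio of consecutive coefficients is [2n/2(n+1)] · 11·7/(8·2) → 77/16.
Writing y = (x + 2)², the series in y has radius 16/77, so |x + 2| < √(16/77) and R = 4√77/77.

R = 4√77/77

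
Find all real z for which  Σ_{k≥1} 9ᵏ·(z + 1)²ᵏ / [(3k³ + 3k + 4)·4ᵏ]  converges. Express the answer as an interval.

The ratio of consecutive coefficients is [(3k³ + 3k + 4)/(3(k+1)³ + 3(k+1) + 4)] · 9/4 → 9/4.
Successive powers of (z + 1) differ by 2, so the series converges when |z + 1|² · 9/4 < 1, i.e. |z + 1| < √(4/9) = 2/3. So R = 2/3.
At z = -1/3: absolute convergence follows by limit comparison with Σ 1/k³.
Endpoint z = -5/3: absolute convergence follows by limit comparison with Σ 1/k³.

[-5/3, -1/3]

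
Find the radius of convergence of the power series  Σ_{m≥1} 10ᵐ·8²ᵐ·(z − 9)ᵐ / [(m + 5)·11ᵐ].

The ratio of consecutive coefficients is [(m + 5)/((m+1) + 5)] · 10·64/11 → 640/11.
The series converges when 640/11 · |z − 9| < 1, giving R = 11/640.

R = 11/640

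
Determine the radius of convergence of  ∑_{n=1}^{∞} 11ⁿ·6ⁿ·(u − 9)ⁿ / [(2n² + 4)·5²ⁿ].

By the ratio test, |a_{n+1}/a_n| = [(2n² + 4)/(2(n+1)² + 4)] · 11·6/25 → 66/25.
The series converges when 66/25 · |u − 9| < 1, giving R = 25/66.

R = 25/66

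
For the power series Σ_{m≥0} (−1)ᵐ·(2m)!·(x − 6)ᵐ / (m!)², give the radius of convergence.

R = 1/4

Ratio test: |a_{m+1}/a_m| = (2m+1)·(2m+2)/(m+1)² → 4 as m → ∞.
The series converges when 4 · |x − 6| < 1, giving R = 1/4.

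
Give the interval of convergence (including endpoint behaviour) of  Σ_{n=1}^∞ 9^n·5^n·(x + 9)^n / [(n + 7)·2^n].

Ratio test: |a_{n+1}/a_n| = [(n + 7)/((n+1) + 7)] · 9·5/2 → 45/2 as n → ∞.
Convergence for |x + 9| · 45/2 < 1, i.e. |x + 9| < 2/45. So R = 2/45.
Check x = -403/45: the terms behave like c/n; limit comparison with the harmonic series gives divergence.
Endpoint x = -407/45: the terms alternate in sign and decrease monotonically to 0 in absolute value (size ~ c/n), so the alternating series test gives convergence.

[-407/45, -403/45)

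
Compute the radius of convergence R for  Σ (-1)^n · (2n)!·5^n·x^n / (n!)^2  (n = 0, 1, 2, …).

Ratio test: |a_{n+1}/a_n| = (2n+1)·(2n+2)/(n+1)² · 5 → 20 as n → ∞.
The series converges when 20 · |x| < 1, giving R = 1/20.

R = 1/20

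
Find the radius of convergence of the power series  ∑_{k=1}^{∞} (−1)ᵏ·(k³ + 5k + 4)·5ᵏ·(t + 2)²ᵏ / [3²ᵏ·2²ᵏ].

R = 6√5/5

Apply the ratio test: |a_{k+1}| / |a_k| = [((k+1)³ + 5(k+1) + 4)/(k³ + 5k + 4)] · 5/(9·4), which tends to 5/36 as k → ∞.
Writing y = (t + 2)², the series in y has radius 36/5, so |t + 2| < √(36/5) and R = 6√5/5.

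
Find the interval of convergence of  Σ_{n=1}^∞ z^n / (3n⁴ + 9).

[-1, 1]

Apply the ratio test: |a_{n+1}| / |a_n| = (3n⁴ + 9)/(3(n+1)⁴ + 9), which tends to 1 as n → ∞.
Hence R = 1.
Endpoint z = 1: the terms are on the order of 1/n⁴, so the series converges absolutely by comparison with the p-series (p = 4 > 1).
Check z = -1: absolute convergence follows by limit comparison with Σ 1/n⁴.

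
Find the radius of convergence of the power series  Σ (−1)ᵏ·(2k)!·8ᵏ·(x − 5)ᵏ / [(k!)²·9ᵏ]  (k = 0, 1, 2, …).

R = 9/32

Ratio test: |a_{k+1}/a_k| = (2k+1)·(2k+2)/(k+1)² · 8/9 → 32/9 as k → ∞.
Thus R = 1/(32/9) = 9/32.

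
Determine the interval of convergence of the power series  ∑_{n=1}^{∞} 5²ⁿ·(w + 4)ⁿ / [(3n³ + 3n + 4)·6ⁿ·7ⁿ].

By the ratio test, |a_{n+1}/a_n| = [(3n³ + 3n + 4)/(3(n+1)³ + 3(n+1) + 4)] · 25/(6·7) → 25/42.
Hence the series converges for |w + 4| < 1/(25/42) = 42/25, so the radius of convergence is 42/25.
At w = -58/25: absolute convergence follows by limit comparison with Σ 1/n³.
Check w = -142/25: the series is dominated by a constant times Σ 1/n³, which converges (p = 3 > 1).

[-142/25, -58/25]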